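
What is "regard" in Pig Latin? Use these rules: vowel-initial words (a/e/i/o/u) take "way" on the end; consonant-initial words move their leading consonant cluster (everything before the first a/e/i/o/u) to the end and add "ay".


Word: "regard"
Starts with consonant(s) → move to end, add 'ay'
Consonant cluster: "r"
Pig Latin = "egardray"


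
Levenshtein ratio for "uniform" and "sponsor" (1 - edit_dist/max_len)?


Word 1: "uniform" (length 7)
Word 2: "sponsor" (length 7)
One optimal edit sequence:
  1. insert 's'  (+1)
  2. substitute 'u' -> 'p'  (+1)
  3. substitute 'n' -> 'o'  (+1)
  4. substitute 'i' -> 'n'  (+1)
  5. substitute 'f' -> 's'  (+1)
  6. keep 'o'
  7. keep 'r'
  8. delete 'm'  (+1)
Edit distance = 6
Max length = max(7, 7) = 7
Similarity = 1 - 6/7
= 0.1429


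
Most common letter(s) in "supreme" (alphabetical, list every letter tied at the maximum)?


Word: "supreme"
Letter counts:
  'e': 2
  'm': 1
  'p': 1
  'r': 1
  's': 1
  'u': 1
Maximum count = 2
Most frequent = 'e' (2 times each)


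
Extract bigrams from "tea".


Word: "tea" (length 3)
Number of bigrams = 3 - 2 + 1 = 2
  Position 0: "te"
  Position 1: "ea"
Bigrams = "te", "ea"


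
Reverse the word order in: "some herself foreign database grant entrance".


Original: "some herself foreign database grant entrance"
Words (1..n): some | herself | foreign | database | grant | entrance
Reversed (n..1): entrance | grant | database | foreign | herself | some
Result = "entrance grant database foreign herself some"


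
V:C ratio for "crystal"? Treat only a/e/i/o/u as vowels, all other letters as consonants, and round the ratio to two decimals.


Word: "crystal"
Vowels (a,e,i,o,u): 1
Consonants: 6
Ratio = 1/6
= 0.17


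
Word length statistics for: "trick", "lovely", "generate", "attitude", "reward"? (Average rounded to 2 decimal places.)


Lengths: "trick"=5, "lovely"=6, "generate"=8, "attitude"=8, "reward"=6
Sum = 33, Count = 5
Average = 33/5 = 6.60
= avg=6.60, min=5, max=8


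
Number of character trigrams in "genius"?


Word: "genius" (length 6)
Number of 3-grams = length - 3 + 1 = 6 - 3 + 1
= 4


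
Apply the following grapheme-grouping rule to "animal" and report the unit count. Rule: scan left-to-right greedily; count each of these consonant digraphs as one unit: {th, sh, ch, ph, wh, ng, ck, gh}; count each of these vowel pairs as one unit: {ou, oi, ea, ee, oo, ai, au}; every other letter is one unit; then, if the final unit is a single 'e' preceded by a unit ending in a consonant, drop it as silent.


Word: "animal" (6 letters)
Left-to-right scan:
  (1) 'a' (letter)
  (2) 'n' (letter)
  (3) 'i' (letter)
  (4) 'm' (letter)
  (5) 'a' (letter)
  (6) 'l' (letter)
Units from scan: 6
Sound units = 6 units


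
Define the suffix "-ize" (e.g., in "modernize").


Suffix: -ize
Example: modernize (modern + -ize)
Meaning = to make


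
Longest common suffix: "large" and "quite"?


Word 1: "large"
Word 2: "quite"
Comparing from end:
  Pos -1: 'e' == 'e'
  Pos -2: 'g' != 't' (stop)
LCS = "e" (length 1)


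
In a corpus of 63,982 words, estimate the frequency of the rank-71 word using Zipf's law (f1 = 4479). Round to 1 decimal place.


Zipf's law: f(r) = f(1) / r
f(1) = 4479
f(71) = 4479 / 71
= 63.1 occurrences


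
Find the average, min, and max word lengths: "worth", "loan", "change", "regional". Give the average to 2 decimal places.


Lengths: "worth"=5, "loan"=4, "change"=6, "regional"=8
Sum = 23, Count = 4
Average = 23/4 = 5.75
= avg=5.75, min=4, max=8


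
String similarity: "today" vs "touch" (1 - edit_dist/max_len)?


Word 1: "today" (length 5)
Word 2: "touch" (length 5)
One optimal edit sequence:
  1. keep 't'
  2. keep 'o'
  3. substitute 'd' -> 'u'  (+1)
  4. substitute 'a' -> 'c'  (+1)
  5. substitute 'y' -> 'h'  (+1)
Edit distance = 3
Max length = max(5, 5) = 5
Similarity = 1 - 3/5
= 0.4000


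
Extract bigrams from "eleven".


Word: "eleven" (length 6)
Number of bigrams = 6 - 2 + 1 = 5
  Position 0: "el"
  Position 1: "le"
  Position 2: "ev"
  Position 3: "ve"
  Position 4: "en"
Bigrams = "el", "le", "ev", "ve", "en"


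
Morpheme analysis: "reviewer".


Word: "reviewer"
Morphemes: re- / view / -er
Each morpheme carries meaning
= 3 morphemes


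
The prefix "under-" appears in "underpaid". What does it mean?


Prefix: under-
Example: underpaid = under- + paid
Meaning = insufficient


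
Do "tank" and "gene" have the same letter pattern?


Pattern of "tank": [0, 1, 2, 3]
Pattern of "gene": [0, 1, 2, 1]
Patterns do not match
Same pattern = No


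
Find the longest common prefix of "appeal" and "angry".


Word 1: "appeal"
Word 2: "angry"
Comparing from start:
  Pos 0: 'a' == 'a'
  Pos 1: 'p' != 'n' (stop)
LCP = "a" (length 1)


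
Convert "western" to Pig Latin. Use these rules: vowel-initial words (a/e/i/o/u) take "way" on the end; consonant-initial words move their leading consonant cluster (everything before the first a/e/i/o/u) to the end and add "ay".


Word: "western"
Starts with consonant(s) → move to end, add 'ay'
Consonant cluster: "w"
Pig Latin = "esternway"


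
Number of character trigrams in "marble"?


Word: "marble" (length 6)
Number of 3-grams = length - 3 + 1 = 6 - 3 + 1
= 4


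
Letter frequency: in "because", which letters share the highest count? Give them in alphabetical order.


Word: "because"
Letter counts:
  'a': 1
  'b': 1
  'c': 1
  'e': 2
  's': 1
  'u': 1
Maximum count = 2
Most frequent = 'e' (2 times each)


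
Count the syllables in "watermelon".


Word: "watermelon"
Syllable breakdown: wa / ter / mel / on
Counting: 4 parts
= 4 syllables


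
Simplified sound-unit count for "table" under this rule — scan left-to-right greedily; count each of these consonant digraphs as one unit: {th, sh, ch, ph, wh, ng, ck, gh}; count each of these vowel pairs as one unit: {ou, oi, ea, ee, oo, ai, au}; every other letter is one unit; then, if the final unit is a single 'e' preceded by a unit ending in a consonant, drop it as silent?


Word: "table" (5 letters)
Left-to-right scan:
  1. 't' (letter)
  2. 'a' (letter)
  3. 'b' (letter)
  4. 'l' (letter)
  5. 'e' (letter)
Units from scan: 5
Final unit is 'e' after a consonant -> drop as silent (-1)
Sound units = 4 units


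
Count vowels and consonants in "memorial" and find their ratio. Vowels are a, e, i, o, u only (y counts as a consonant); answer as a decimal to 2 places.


Word: "memorial"
Vowels (a,e,i,o,u): 4
Consonants: 4
Ratio = 4/4
= 1.00


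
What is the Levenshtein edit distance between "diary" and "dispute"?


Word 1: "diary" (length 5)
Word 2: "dispute" (length 7)
One optimal edit sequence (insert/delete/substitute each cost 1):
  1. keep 'd'
  2. keep 'i'
  3. insert 's'  (+1)
  4. insert 'p'  (+1)
  5. substitute 'a' -> 'u'  (+1)
  6. substitute 'r' -> 't'  (+1)
  7. substitute 'y' -> 'e'  (+1)
Total edit operations: 5
Edit distance = 5


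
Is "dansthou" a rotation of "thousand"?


Word: "thousand", Candidate: "dansthou"
Method: check if candidate is substring of word+word
"thousandthousand" contains "dansthou"? No
Is rotation = No


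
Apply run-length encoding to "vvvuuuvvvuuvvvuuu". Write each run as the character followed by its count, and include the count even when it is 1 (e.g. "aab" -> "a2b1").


String: "vvvuuuvvvuuvvvuuu"
Scanning for consecutive runs:
  'v' x 3
  'u' x 3
  'v' x 3
  'u' x 2
  'v' x 3
  'u' x 3
RLE = "v3u3v3u2v3u3"


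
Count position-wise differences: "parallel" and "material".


Comparing character by character (same length = 8):
  Pos 0: 'p' vs 'm' !=
  Pos 1: 'a' vs 'a' =
  Pos 2: 'r' vs 't' !=
  Pos 3: 'a' vs 'e' !=
  Pos 4: 'l' vs 'r' !=
  Pos 5: 'l' vs 'i' !=
  Pos 6: 'e' vs 'a' !=
  Pos 7: 'l' vs 'l' =
Hamming distance = 6


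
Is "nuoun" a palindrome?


Word: "nuoun"
Reversed: "nuoun"
Forward == Backward? nuoun == nuoun
Palindrome = Yes


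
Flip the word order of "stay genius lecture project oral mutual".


Original: "stay genius lecture project oral mutual"
Words (1..n): stay | genius | lecture | project | oral | mutual
Reversed (n..1): mutual | oral | project | lecture | genius | stay
Result = "mutual oral project lecture genius stay"


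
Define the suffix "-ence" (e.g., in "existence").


Suffix: -ence
Example: existence (exist + -ence)
Meaning = state of


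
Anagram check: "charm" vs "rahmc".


Word 1: "charm" → sorted: achmr
Word 2: "rahmc" → sorted: achmr
Same letters? achmr == achmr
Anagram = Yes


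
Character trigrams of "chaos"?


Word: "chaos" (length 5)
Number of trigrams = 5 - 3 + 1 = 3
  Position 0: "cha"
  Position 1: "hao"
  Position 2: "aos"
Trigrams = "cha", "hao", "aos"


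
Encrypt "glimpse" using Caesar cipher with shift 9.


Word: "glimpse"
Shift: 9
Each letter → (letter + shift) mod 26:
  'g' (6) + 9 = 15 → 'p'
  'l' (11) + 9 = 20 → 'u'
  'i' (8) + 9 = 17 → 'r'
  'm' (12) + 9 = 21 → 'v'
  'p' (15) + 9 = 24 → 'y'
  's' (18) + 9 = 1 → 'b'
  'e' (4) + 9 = 13 → 'n'
Result = "purvybn"


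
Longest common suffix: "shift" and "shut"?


Word 1: "shift"
Word 2: "shut"
Comparing from end:
  Pos -1: 't' == 't'
  Pos -2: 'f' != 'u' (stop)
LCS = "t" (length 1)


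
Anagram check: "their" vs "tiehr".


Word 1: "their" → sorted: ehirt
Word 2: "tiehr" → sorted: ehirt
Same letters? ehirt == ehirt
Anagram = Yes


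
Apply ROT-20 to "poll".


Word: "poll"
Shift: 20
Each letter → (letter + shift) mod 26:
  'p' (15) + 20 = 9 → 'j'
  'o' (14) + 20 = 8 → 'i'
  'l' (11) + 20 = 5 → 'f'
  'l' (11) + 20 = 5 → 'f'
Result = "jiff"


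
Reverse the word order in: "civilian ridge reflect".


Original: "civilian ridge reflect"
Words (1..n): civilian | ridge | reflect
Reversed (n..1): reflect | ridge | civilian
Result = "reflect ridge civilian"


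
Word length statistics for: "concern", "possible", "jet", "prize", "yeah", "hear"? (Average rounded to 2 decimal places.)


Lengths: "concern"=7, "possible"=8, "jet"=3, "prize"=5, "yeah"=4, "hear"=4
Sum = 31, Count = 6
Average = 31/6 = 5.17
= avg=5.17, min=3, max=8


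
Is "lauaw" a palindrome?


Word: "lauaw"
Reversed: "waual"
Forward == Backward? lauaw != waual
Palindrome = No


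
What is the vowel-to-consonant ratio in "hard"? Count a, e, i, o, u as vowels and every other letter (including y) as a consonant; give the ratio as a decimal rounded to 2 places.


Word: "hard"
Vowels (a,e,i,o,u): 1
Consonants: 3
Ratio = 1/3
= 0.33


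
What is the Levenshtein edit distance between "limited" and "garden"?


Word 1: "limited" (length 7)
Word 2: "garden" (length 6)
One optimal edit sequence (insert/delete/substitute each cost 1):
  1. delete 'l'  (+1)
  2. substitute 'i' -> 'g'  (+1)
  3. substitute 'm' -> 'a'  (+1)
  4. substitute 'i' -> 'r'  (+1)
  5. substitute 't' -> 'd'  (+1)
  6. keep 'e'
  7. substitute 'd' -> 'n'  (+1)
Total edit operations: 6
Edit distance = 6


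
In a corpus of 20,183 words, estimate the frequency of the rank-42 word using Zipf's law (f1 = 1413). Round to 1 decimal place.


Zipf's law: f(r) = f(1) / r
f(1) = 1413
f(42) = 1413 / 42
= 33.6 occurrences


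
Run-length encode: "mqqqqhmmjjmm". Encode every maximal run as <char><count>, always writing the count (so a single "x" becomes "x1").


String: "mqqqqhmmjjmm"
Scanning for consecutive runs:
  'm' x 1
  'q' x 4
  'h' x 1
  'm' x 2
  'j' x 2
  'm' x 2
RLE = "m1q4h1m2j2m2"


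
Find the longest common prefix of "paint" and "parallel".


Word 1: "paint"
Word 2: "parallel"
Comparing from start:
  Pos 0: 'p' == 'p'
  Pos 1: 'a' == 'a'
  Pos 2: 'i' != 'r' (stop)
LCP = "pa" (length 2)


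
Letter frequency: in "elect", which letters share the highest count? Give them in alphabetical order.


Word: "elect"
Letter counts:
  'c': 1
  'e': 2
  'l': 1
  't': 1
Maximum count = 2
Most frequent = 'e' (2 times each)


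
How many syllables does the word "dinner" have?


Word: "dinner"
Syllable breakdown: din · ner
Counting: 2 parts
= 2 syllables


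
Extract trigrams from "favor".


Word: "favor" (length 5)
Number of trigrams = 5 - 3 + 1 = 3
  Position 0: "fav"
  Position 1: "avo"
  Position 2: "vor"
Trigrams = "fav", "avo", "vor"


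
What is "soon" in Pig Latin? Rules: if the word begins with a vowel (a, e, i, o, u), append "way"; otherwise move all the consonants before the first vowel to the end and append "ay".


Word: "soon"
Starts with consonant(s) → move to end, add 'ay'
Consonant cluster: "s"
Pig Latin = "oonsay"


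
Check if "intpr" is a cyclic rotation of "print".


Word: "print", Candidate: "intpr"
Method: check if candidate is substring of word+word
"printprint" contains "intpr"? Yes
Is rotation = Yes


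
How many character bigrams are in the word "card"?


Word: "card" (length 4)
Number of 2-grams = length - 2 + 1 = 4 - 2 + 1
= 3


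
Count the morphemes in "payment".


Word: "payment"
Morphemes: pay / -ment
Each morpheme carries meaning
= 2 morphemes


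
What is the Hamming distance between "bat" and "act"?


Comparing character by character (same length = 3):
  Pos 0: 'b' vs 'a' !=
  Pos 1: 'a' vs 'c' !=
  Pos 2: 't' vs 't' =
Hamming distance = 2


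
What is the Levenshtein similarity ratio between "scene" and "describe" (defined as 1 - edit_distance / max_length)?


Word 1: "scene" (length 5)
Word 2: "describe" (length 8)
One optimal edit sequence:
  1. insert 'd'  (+1)
  2. insert 'e'  (+1)
  3. keep 's'
  4. keep 'c'
  5. insert 'r'  (+1)
  6. substitute 'e' -> 'i'  (+1)
  7. substitute 'n' -> 'b'  (+1)
  8. keep 'e'
Edit distance = 5
Max length = max(5, 8) = 8
Similarity = 1 - 5/8
= 0.3750


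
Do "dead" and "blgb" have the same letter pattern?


Pattern of "dead": [0, 1, 2, 0]
Pattern of "blgb": [0, 1, 2, 0]
Patterns match
Same pattern = Yes


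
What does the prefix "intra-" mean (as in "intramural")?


Prefix: intra-
As in: intramural -> intra- + mural
Meaning = within


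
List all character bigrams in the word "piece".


Word: "piece" (length 5)
Number of bigrams = 5 - 2 + 1 = 4
  Position 0: "pi"
  Position 1: "ie"
  Position 2: "ec"
  Position 3: "ce"
Bigrams = "pi", "ie", "ec", "ce"


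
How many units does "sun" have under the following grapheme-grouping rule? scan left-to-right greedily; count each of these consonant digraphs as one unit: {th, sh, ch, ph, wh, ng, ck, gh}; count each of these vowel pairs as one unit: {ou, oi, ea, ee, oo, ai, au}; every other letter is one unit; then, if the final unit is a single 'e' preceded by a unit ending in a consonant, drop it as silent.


Word: "sun" (3 letters)
Left-to-right scan:
  1. 's' (letter)
  2. 'u' (letter)
  3. 'n' (letter)
Units from scan: 3
Sound units = 3 units


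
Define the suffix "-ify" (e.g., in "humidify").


Suffix: -ify
As in: humidify -> humid + -ify
Meaning = to make


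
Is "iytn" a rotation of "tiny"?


Word: "tiny", Candidate: "iytn"
Method: check if candidate is substring of word+word
"tinytiny" contains "iytn"? No
Is rotation = No


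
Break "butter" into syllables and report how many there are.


Word: "butter"
Syllable breakdown: but · ter
Counting: 2 parts
= 2 syllables


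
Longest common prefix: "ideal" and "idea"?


Word 1: "ideal"
Word 2: "idea"
Comparing from start:
  Pos 0: 'i' == 'i'
  Pos 1: 'd' == 'd'
  Pos 2: 'e' == 'e'
  Pos 3: 'a' == 'a'
LCP = "idea" (length 4)


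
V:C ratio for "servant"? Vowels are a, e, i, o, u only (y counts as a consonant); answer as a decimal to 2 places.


Word: "servant"
Vowels (a,e,i,o,u): 2
Consonants: 5
Ratio = 2/5
= 0.40


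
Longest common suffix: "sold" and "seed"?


Word 1: "sold"
Word 2: "seed"
Comparing from end:
  Pos -1: 'd' == 'd'
  Pos -2: 'l' != 'e' (stop)
LCS = "d" (length 1)


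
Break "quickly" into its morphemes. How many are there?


Word: "quickly"
Morphemes: quick | -ly
Each morpheme carries meaning
= 2 morphemes


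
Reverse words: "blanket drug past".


Original: "blanket drug past"
Words (1..n): blanket | drug | past
Reversed (n..1): past | drug | blanket
Result = "past drug blanket"


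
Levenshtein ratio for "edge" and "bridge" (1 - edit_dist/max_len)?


Word 1: "edge" (length 4)
Word 2: "bridge" (length 6)
One optimal edit sequence:
  1. insert 'b'  (+1)
  2. insert 'r'  (+1)
  3. substitute 'e' -> 'i'  (+1)
  4. keep 'd'
  5. keep 'g'
  6. keep 'e'
Edit distance = 3
Max length = max(4, 6) = 6
Similarity = 1 - 3/6
= 0.5000


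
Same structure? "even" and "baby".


Pattern of "even": [0, 1, 0, 2]
Pattern of "baby": [0, 1, 0, 2]
Patterns match
Same pattern = Yes


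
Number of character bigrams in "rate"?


Word: "rate" (length 4)
Number of 2-grams = length - 2 + 1 = 4 - 2 + 1
= 3


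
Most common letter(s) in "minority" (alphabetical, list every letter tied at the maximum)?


Word: "minority"
Letter counts:
  'i': 2
  'm': 1
  'n': 1
  'o': 1
  'r': 1
  't': 1
  'y': 1
Maximum count = 2
Most frequent = 'i' (2 times each)


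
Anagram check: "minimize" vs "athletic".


Word 1: "minimize" → sorted: eiiimmnz
Word 2: "athletic" → sorted: acehiltt
Same letters? eiiimmnz != acehiltt
Anagram = No


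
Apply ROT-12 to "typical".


Word: "typical"
Shift: 12
Each letter → (letter + shift) mod 26:
  't' (19) + 12 = 5 → 'f'
  'y' (24) + 12 = 10 → 'k'
  'p' (15) + 12 = 1 → 'b'
  'i' (8) + 12 = 20 → 'u'
  'c' (2) + 12 = 14 → 'o'
  'a' (0) + 12 = 12 → 'm'
  'l' (11) + 12 = 23 → 'x'
Result = "fkbuomx"


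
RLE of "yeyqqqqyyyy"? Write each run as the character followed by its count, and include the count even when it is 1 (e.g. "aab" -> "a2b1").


String: "yeyqqqqyyyy"
Scanning for consecutive runs:
  'y' x 1
  'e' x 1
  'y' x 1
  'q' x 4
  'y' x 4
RLE = "y1e1y1q4y4"


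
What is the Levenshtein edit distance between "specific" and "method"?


Word 1: "specific" (length 8)
Word 2: "method" (length 6)
One optimal edit sequence (insert/delete/substitute each cost 1):
  1. delete 's'  (+1)
  2. substitute 'p' -> 'm'  (+1)
  3. keep 'e'
  4. delete 'c'  (+1)
  5. substitute 'i' -> 't'  (+1)
  6. substitute 'f' -> 'h'  (+1)
  7. substitute 'i' -> 'o'  (+1)
  8. substitute 'c' -> 'd'  (+1)
Total edit operations: 7
Edit distance = 7


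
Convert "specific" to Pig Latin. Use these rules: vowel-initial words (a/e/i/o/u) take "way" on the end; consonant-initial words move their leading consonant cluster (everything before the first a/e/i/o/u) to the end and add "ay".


Word: "specific"
Starts with consonant(s) → move to end, add 'ay'
Consonant cluster: "sp"
Pig Latin = "ecificspay"


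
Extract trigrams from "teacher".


Word: "teacher" (length 7)
Number of trigrams = 7 - 3 + 1 = 5
  Position 0: "tea"
  Position 1: "eac"
  Position 2: "ach"
  Position 3: "che"
  Position 4: "her"
Trigrams = "tea", "eac", "ach", "che", "her"


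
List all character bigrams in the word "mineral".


Word: "mineral" (length 7)
Number of bigrams = 7 - 2 + 1 = 6
  Position 0: "mi"
  Position 1: "in"
  Position 2: "ne"
  Position 3: "er"
  Position 4: "ra"
  Position 5: "al"
Bigrams = "mi", "in", "ne", "er", "ra", "al"


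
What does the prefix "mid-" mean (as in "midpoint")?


Prefix: mid-
As in: midpoint -> mid- + point
Meaning = middle


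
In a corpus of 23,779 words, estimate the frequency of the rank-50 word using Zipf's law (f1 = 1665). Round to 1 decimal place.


Zipf's law: f(r) = f(1) / r
f(1) = 1665
f(50) = 1665 / 50
= 33.3 occurrences


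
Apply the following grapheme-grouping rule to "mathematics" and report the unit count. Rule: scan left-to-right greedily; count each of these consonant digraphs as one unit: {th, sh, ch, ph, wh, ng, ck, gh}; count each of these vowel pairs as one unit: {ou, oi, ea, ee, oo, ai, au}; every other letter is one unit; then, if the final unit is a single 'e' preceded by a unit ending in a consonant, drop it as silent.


Word: "mathematics" (11 letters)
Left-to-right scan:
  [1] 'm' (letter)
  [2] 'a' (letter)
  [3] 'th' (digraph)
  [4] 'e' (letter)
  [5] 'm' (letter)
  [6] 'a' (letter)
  [7] 't' (letter)
  [8] 'i' (letter)
  [9] 'c' (letter)
  [10] 's' (letter)
Units from scan: 10
Sound units = 10 units


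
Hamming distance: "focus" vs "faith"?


Comparing character by character (same length = 5):
  Pos 0: 'f' vs 'f' =
  Pos 1: 'o' vs 'a' !=
  Pos 2: 'c' vs 'i' !=
  Pos 3: 'u' vs 't' !=
  Pos 4: 's' vs 'h' !=
Hamming distance = 4


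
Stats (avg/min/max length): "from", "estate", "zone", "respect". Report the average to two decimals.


Lengths: "from"=4, "estate"=6, "zone"=4, "respect"=7
Sum = 21, Count = 4
Average = 21/4 = 5.25
= avg=5.25, min=4, max=7


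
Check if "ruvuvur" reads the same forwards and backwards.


Word: "ruvuvur"
Reversed: "ruvuvur"
Forward == Backward? ruvuvur == ruvuvur
Palindrome = Yes


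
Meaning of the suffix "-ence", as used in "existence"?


Suffix: -ence
Example: existence = exist + -ence
Meaning = state of


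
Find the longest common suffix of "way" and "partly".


Word 1: "way"
Word 2: "partly"
Comparing from end:
  Pos -1: 'y' == 'y'
  Pos -2: 'a' != 'l' (stop)
LCS = "y" (length 1)


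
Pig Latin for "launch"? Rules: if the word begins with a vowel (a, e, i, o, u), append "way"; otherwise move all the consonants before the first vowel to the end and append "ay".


Word: "launch"
Starts with consonant(s) → move to end, add 'ay'
Consonant cluster: "l"
Pig Latin = "aunchlay"


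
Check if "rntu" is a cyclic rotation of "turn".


Word: "turn", Candidate: "rntu"
Method: check if candidate is substring of word+word
"turnturn" contains "rntu"? Yes
Is rotation = Yes


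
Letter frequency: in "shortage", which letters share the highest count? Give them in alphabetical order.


Word: "shortage"
Letter counts:
  'a': 1
  'e': 1
  'g': 1
  'h': 1
  'o': 1
  'r': 1
  's': 1
  't': 1
Maximum count = 1
Most frequent = 'a', 'e', 'g', 'h', 'o', 'r', 's', 't' (1 time each)


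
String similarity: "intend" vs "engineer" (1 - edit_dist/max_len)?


Word 1: "intend" (length 6)
Word 2: "engineer" (length 8)
One optimal edit sequence:
  1. substitute 'i' -> 'e'  (+1)
  2. keep 'n'
  3. insert 'g'  (+1)
  4. insert 'i'  (+1)
  5. substitute 't' -> 'n'  (+1)
  6. keep 'e'
  7. substitute 'n' -> 'e'  (+1)
  8. substitute 'd' -> 'r'  (+1)
Edit distance = 6
Max length = max(6, 8) = 8
Similarity = 1 - 6/8
= 0.2500


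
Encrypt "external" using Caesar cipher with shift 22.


Word: "external"
Shift: 22
Each letter → (letter + shift) mod 26:
  'e' (4) + 22 = 0 → 'a'
  'x' (23) + 22 = 19 → 't'
  't' (19) + 22 = 15 → 'p'
  'e' (4) + 22 = 0 → 'a'
  'r' (17) + 22 = 13 → 'n'
  'n' (13) + 22 = 9 → 'j'
  'a' (0) + 22 = 22 → 'w'
  'l' (11) + 22 = 7 → 'h'
Result = "atpanjwh"


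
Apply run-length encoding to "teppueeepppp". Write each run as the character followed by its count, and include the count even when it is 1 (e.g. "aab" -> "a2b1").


String: "teppueeepppp"
Scanning for consecutive runs:
  't' x 1
  'e' x 1
  'p' x 2
  'u' x 1
  'e' x 3
  'p' x 4
RLE = "t1e1p2u1e3p4"


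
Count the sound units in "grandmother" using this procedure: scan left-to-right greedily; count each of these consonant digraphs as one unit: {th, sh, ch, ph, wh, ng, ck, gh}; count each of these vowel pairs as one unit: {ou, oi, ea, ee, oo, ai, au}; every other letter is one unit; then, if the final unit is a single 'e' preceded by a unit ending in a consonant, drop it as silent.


Word: "grandmother" (11 letters)
Left-to-right scan:
  1. 'g' (letter)
  2. 'r' (letter)
  3. 'a' (letter)
  4. 'n' (letter)
  5. 'd' (letter)
  6. 'm' (letter)
  7. 'o' (letter)
  8. 'th' (digraph)
  9. 'e' (letter)
  10. 'r' (letter)
Units from scan: 10
Sound units = 10 units


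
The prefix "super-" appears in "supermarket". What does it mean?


Prefix: super-
Example: supermarket (super- + market)
Meaning = above / beyond


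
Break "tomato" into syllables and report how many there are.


Word: "tomato"
Syllable breakdown: to | ma | to
Counting: 3 parts
= 3 syllables


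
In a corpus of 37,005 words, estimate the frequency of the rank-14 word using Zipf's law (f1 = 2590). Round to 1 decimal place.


Zipf's law: f(r) = f(1) / r
f(1) = 2590
f(14) = 2590 / 14
= 185.0 occurrences


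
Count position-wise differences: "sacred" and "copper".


Comparing character by character (same length = 6):
  Pos 0: 's' vs 'c' !=
  Pos 1: 'a' vs 'o' !=
  Pos 2: 'c' vs 'p' !=
  Pos 3: 'r' vs 'p' !=
  Pos 4: 'e' vs 'e' =
  Pos 5: 'd' vs 'r' !=
Hamming distance = 5


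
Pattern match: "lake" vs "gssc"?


Pattern of "lake": [0, 1, 2, 3]
Pattern of "gssc": [0, 1, 1, 2]
Patterns do not match
Same pattern = No


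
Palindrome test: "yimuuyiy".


Word: "yimuuyiy"
Reversed: "yiyuumiy"
Forward == Backward? yimuuyiy != yiyuumiy
Palindrome = No


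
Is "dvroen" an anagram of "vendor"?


Word 1: "vendor" → sorted: denorv
Word 2: "dvroen" → sorted: denorv
Same letters? denorv == denorv
Anagram = Yes


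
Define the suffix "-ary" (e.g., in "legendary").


Suffix: -ary
Example: legendary = legend + -ary
Meaning = relating to


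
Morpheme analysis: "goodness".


Word: "goodness"
Morphemes: good / -ness
Each morpheme carries meaning
= 2 morphemes


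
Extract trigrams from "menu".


Word: "menu" (length 4)
Number of trigrams = 4 - 3 + 1 = 2
  Position 0: "men"
  Position 1: "enu"
Trigrams = "men", "enu"


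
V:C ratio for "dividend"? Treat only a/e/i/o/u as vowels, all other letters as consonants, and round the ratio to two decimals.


Word: "dividend"
Vowels (a,e,i,o,u): 3
Consonants: 5
Ratio = 3/5
= 0.60


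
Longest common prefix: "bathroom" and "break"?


Word 1: "bathroom"
Word 2: "break"
Comparing from start:
  Pos 0: 'b' == 'b'
  Pos 1: 'a' != 'r' (stop)
LCP = "b" (length 1)


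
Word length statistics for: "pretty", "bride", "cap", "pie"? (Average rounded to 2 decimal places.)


Lengths: "pretty"=6, "bride"=5, "cap"=3, "pie"=3
Sum = 17, Count = 4
Average = 17/4 = 4.25
= avg=4.25, min=3, max=6


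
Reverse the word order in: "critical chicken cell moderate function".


Original: "critical chicken cell moderate function"
Words (1..n): critical | chicken | cell | moderate | function
Reversed (n..1): function | moderate | cell | chicken | critical
Result = "function moderate cell chicken critical"


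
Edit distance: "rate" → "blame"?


Word 1: "rate" (length 4)
Word 2: "blame" (length 5)
One optimal edit sequence (insert/delete/substitute each cost 1):
  1. insert 'b'  (+1)
  2. substitute 'r' -> 'l'  (+1)
  3. keep 'a'
  4. substitute 't' -> 'm'  (+1)
  5. keep 'e'
Total edit operations: 3
Edit distance = 3


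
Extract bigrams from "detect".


Word: "detect" (length 6)
Number of bigrams = 6 - 2 + 1 = 5
  Position 0: "de"
  Position 1: "et"
  Position 2: "te"
  Position 3: "ec"
  Position 4: "ct"
Bigrams = "de", "et", "te", "ec", "ct"


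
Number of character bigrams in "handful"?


Word: "handful" (length 7)
Number of 2-grams = length - 2 + 1 = 7 - 2 + 1
= 6


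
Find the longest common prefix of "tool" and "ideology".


Word 1: "tool"
Word 2: "ideology"
Comparing from start:
  Pos 0: 't' != 'i' (stop)
LCP = "" (length 0)


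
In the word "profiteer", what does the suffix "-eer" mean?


Suffix: -eer
Example: profiteer (profit + -eer)
Meaning = one who is concerned with


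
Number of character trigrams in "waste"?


Word: "waste" (length 5)
Number of 3-grams = length - 3 + 1 = 5 - 3 + 1
= 3


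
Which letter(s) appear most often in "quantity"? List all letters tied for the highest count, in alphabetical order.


Word: "quantity"
Letter counts:
  'a': 1
  'i': 1
  'n': 1
  'q': 1
  't': 2
  'u': 1
  'y': 1
Maximum count = 2
Most frequent = 't' (2 times each)


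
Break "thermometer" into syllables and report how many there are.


Word: "thermometer"
Syllable breakdown: ther / mom / e / ter
Counting: 4 parts
= 4 syllables


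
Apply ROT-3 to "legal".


Word: "legal"
Shift: 3
Each letter → (letter + shift) mod 26:
  'l' (11) + 3 = 14 → 'o'
  'e' (4) + 3 = 7 → 'h'
  'g' (6) + 3 = 9 → 'j'
  'a' (0) + 3 = 3 → 'd'
  'l' (11) + 3 = 14 → 'o'
Result = "ohjdo"


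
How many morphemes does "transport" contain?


Word: "transport"
Morphemes: trans- / port
Each morpheme carries meaning
= 2 morphemes


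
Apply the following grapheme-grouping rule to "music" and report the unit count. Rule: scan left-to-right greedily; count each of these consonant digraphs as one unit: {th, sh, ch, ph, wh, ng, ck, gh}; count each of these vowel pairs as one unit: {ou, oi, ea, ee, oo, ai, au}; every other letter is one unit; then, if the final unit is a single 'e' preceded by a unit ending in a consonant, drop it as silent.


Word: "music" (5 letters)
Left-to-right scan:
  1. 'm' (letter)
  2. 'u' (letter)
  3. 's' (letter)
  4. 'i' (letter)
  5. 'c' (letter)
Units from scan: 5
Sound units = 5 units


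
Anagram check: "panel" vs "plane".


Word 1: "panel" → sorted: aelnp
Word 2: "plane" → sorted: aelnp
Same letters? aelnp == aelnp
Anagram = Yes


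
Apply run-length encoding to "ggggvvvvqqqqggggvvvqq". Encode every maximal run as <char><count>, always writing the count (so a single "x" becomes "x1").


String: "ggggvvvvqqqqggggvvvqq"
Scanning for consecutive runs:
  'g' x 4
  'v' x 4
  'q' x 4
  'g' x 4
  'v' x 3
  'q' x 2
RLE = "g4v4q4g4v3q2"


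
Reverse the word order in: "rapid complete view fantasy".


Original: "rapid complete view fantasy"
Words (1..n): rapid | complete | view | fantasy
Reversed (n..1): fantasy | view | complete | rapid
Result = "fantasy view complete rapid"


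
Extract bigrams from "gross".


Word: "gross" (length 5)
Number of bigrams = 5 - 2 + 1 = 4
  Position 0: "gr"
  Position 1: "ro"
  Position 2: "os"
  Position 3: "ss"
Bigrams = "gr", "ro", "os", "ss"


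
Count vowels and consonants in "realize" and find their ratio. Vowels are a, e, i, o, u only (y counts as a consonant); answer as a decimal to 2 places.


Word: "realize"
Vowels (a,e,i,o,u): 4
Consonants: 3
Ratio = 4/3
= 1.33


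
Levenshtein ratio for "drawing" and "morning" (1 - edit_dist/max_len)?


Word 1: "drawing" (length 7)
Word 2: "morning" (length 7)
One optimal edit sequence:
  1. substitute 'd' -> 'm'  (+1)
  2. substitute 'r' -> 'o'  (+1)
  3. substitute 'a' -> 'r'  (+1)
  4. substitute 'w' -> 'n'  (+1)
  5. keep 'i'
  6. keep 'n'
  7. keep 'g'
Edit distance = 4
Max length = max(7, 7) = 7
Similarity = 1 - 4/7
= 0.4286


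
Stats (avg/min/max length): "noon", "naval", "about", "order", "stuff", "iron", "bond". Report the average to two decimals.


Lengths: "noon"=4, "naval"=5, "about"=5, "order"=5, "stuff"=5, "iron"=4, "bond"=4
Sum = 32, Count = 7
Average = 32/7 = 4.57
= avg=4.57, min=4, max=5


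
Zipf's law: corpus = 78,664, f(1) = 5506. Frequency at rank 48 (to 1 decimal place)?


Zipf's law: f(r) = f(1) / r
f(1) = 5506
f(48) = 5506 / 48
= 114.7 occurrences


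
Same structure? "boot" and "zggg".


Pattern of "boot": [0, 1, 1, 2]
Pattern of "zggg": [0, 1, 1, 1]
Patterns do not match
Same pattern = No


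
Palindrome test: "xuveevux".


Word: "xuveevux"
Reversed: "xuveevux"
Forward == Backward? xuveevux == xuveevux
Palindrome = Yes


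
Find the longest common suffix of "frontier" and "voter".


Word 1: "frontier"
Word 2: "voter"
Comparing from end:
  Pos -1: 'r' == 'r'
  Pos -2: 'e' == 'e'
  Pos -3: 'i' != 't' (stop)
LCS = "er" (length 2)


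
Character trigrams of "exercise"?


Word: "exercise" (length 8)
Number of trigrams = 8 - 3 + 1 = 6
  Position 0: "exe"
  Position 1: "xer"
  Position 2: "erc"
  Position 3: "rci"
  Position 4: "cis"
  Position 5: "ise"
Trigrams = "exe", "xer", "erc", "rci", "cis", "ise"


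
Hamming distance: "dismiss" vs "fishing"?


Comparing character by character (same length = 7):
  Pos 0: 'd' vs 'f' !=
  Pos 1: 'i' vs 'i' =
  Pos 2: 's' vs 's' =
  Pos 3: 'm' vs 'h' !=
  Pos 4: 'i' vs 'i' =
  Pos 5: 's' vs 'n' !=
  Pos 6: 's' vs 'g' !=
Hamming distance = 4


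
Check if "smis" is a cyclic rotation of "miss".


Word: "miss", Candidate: "smis"
Method: check if candidate is substring of word+word
"missmiss" contains "smis"? Yes
Is rotation = Yes


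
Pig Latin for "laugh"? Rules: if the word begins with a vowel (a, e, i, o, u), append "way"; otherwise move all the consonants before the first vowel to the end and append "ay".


Word: "laugh"
Starts with consonant(s) → move to end, add 'ay'
Consonant cluster: "l"
Pig Latin = "aughlay"


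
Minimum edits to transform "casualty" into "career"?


Word 1: "casualty" (length 8)
Word 2: "career" (length 6)
One optimal edit sequence (insert/delete/substitute each cost 1):
  1. keep 'c'
  2. keep 'a'
  3. delete 's'  (+1)
  4. delete 'u'  (+1)
  5. substitute 'a' -> 'r'  (+1)
  6. substitute 'l' -> 'e'  (+1)
  7. substitute 't' -> 'e'  (+1)
  8. substitute 'y' -> 'r'  (+1)
Total edit operations: 6
Edit distance = 6


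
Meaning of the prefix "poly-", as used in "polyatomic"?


Prefix: poly-
Example: polyatomic = poly- + atomic
Meaning = many


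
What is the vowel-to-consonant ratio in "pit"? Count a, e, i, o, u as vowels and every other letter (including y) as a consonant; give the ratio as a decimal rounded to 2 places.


Word: "pit"
Vowels (a,e,i,o,u): 1
Consonants: 2
Ratio = 1/2
= 0.50


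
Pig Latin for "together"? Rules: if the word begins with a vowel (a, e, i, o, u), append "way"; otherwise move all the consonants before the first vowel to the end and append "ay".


Word: "together"
Starts with consonant(s) → move to end, add 'ay'
Consonant cluster: "t"
Pig Latin = "ogethertay"


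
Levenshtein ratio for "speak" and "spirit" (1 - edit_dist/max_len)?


Word 1: "speak" (length 5)
Word 2: "spirit" (length 6)
One optimal edit sequence:
  1. keep 's'
  2. keep 'p'
  3. insert 'i'  (+1)
  4. substitute 'e' -> 'r'  (+1)
  5. substitute 'a' -> 'i'  (+1)
  6. substitute 'k' -> 't'  (+1)
Edit distance = 4
Max length = max(5, 6) = 6
Similarity = 1 - 4/6
= 0.3333


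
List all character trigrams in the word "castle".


Word: "castle" (length 6)
Number of trigrams = 6 - 3 + 1 = 4
  Position 0: "cas"
  Position 1: "ast"
  Position 2: "stl"
  Position 3: "tle"
Trigrams = "cas", "ast", "stl", "tle"


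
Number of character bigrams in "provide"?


Word: "provide" (length 7)
Number of 2-grams = length - 2 + 1 = 7 - 2 + 1
= 6


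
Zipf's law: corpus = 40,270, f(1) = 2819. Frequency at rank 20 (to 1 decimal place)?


Zipf's law: f(r) = f(1) / r
f(1) = 2819
f(20) = 2819 / 20
= 141.0 occurrences


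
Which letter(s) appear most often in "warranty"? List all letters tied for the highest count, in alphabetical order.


Word: "warranty"
Letter counts:
  'a': 2
  'n': 1
  'r': 2
  't': 1
  'w': 1
  'y': 1
Maximum count = 2
Most frequent = 'a', 'r' (2 times each)


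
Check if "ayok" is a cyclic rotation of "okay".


Word: "okay", Candidate: "ayok"
Method: check if candidate is substring of word+word
"okayokay" contains "ayok"? Yes
Is rotation = Yes


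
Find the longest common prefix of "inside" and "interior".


Word 1: "inside"
Word 2: "interior"
Comparing from start:
  Pos 0: 'i' == 'i'
  Pos 1: 'n' == 'n'
  Pos 2: 's' != 't' (stop)
LCP = "in" (length 2)


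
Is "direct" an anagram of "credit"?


Word 1: "credit" → sorted: cdeirt
Word 2: "direct" → sorted: cdeirt
Same letters? cdeirt == cdeirt
Anagram = Yes


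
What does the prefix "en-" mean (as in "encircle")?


Prefix: en-
Example: encircle = en- + circle
Meaning = cause to / put into


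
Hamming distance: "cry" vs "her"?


Comparing character by character (same length = 3):
  Pos 0: 'c' vs 'h' !=
  Pos 1: 'r' vs 'e' !=
  Pos 2: 'y' vs 'r' !=
Hamming distance = 3


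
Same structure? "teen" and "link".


Pattern of "teen": [0, 1, 1, 2]
Pattern of "link": [0, 1, 2, 3]
Patterns do not match
Same pattern = No


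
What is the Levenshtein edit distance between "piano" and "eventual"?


Word 1: "piano" (length 5)
Word 2: "eventual" (length 8)
One optimal edit sequence (insert/delete/substitute each cost 1):
  1. substitute 'p' -> 'e'  (+1)
  2. substitute 'i' -> 'v'  (+1)
  3. substitute 'a' -> 'e'  (+1)
  4. keep 'n'
  5. insert 't'  (+1)
  6. insert 'u'  (+1)
  7. insert 'a'  (+1)
  8. substitute 'o' -> 'l'  (+1)
Total edit operations: 7
Edit distance = 7


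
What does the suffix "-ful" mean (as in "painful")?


Suffix: -ful
Example: painful (pain + -ful)
Meaning = full of


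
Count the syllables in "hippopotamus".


Word: "hippopotamus"
Syllable breakdown: hip | po | pot | a | mus
Counting: 5 parts
= 5 syllables


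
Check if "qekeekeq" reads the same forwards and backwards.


Word: "qekeekeq"
Reversed: "qekeekeq"
Forward == Backward? qekeekeq == qekeekeq
Palindrome = Yes


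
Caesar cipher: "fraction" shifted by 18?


Word: "fraction"
Shift: 18
Each letter → (letter + shift) mod 26:
  'f' (5) + 18 = 23 → 'x'
  'r' (17) + 18 = 9 → 'j'
  'a' (0) + 18 = 18 → 's'
  'c' (2) + 18 = 20 → 'u'
  't' (19) + 18 = 11 → 'l'
  'i' (8) + 18 = 0 → 'a'
  'o' (14) + 18 = 6 → 'g'
  'n' (13) + 18 = 5 → 'f'
Result = "xjsulagf"


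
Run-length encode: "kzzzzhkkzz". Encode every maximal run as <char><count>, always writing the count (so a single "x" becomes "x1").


String: "kzzzzhkkzz"
Scanning for consecutive runs:
  'k' x 1
  'z' x 4
  'h' x 1
  'k' x 2
  'z' x 2
RLE = "k1z4h1k2z2"


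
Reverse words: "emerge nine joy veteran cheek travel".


Original: "emerge nine joy veteran cheek travel"
Words (1..n): emerge | nine | joy | veteran | cheek | travel
Reversed (n..1): travel | cheek | veteran | joy | nine | emerge
Result = "travel cheek veteran joy nine emerge"


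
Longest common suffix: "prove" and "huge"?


Word 1: "prove"
Word 2: "huge"
Comparing from end:
  Pos -1: 'e' == 'e'
  Pos -2: 'v' != 'g' (stop)
LCS = "e" (length 1)


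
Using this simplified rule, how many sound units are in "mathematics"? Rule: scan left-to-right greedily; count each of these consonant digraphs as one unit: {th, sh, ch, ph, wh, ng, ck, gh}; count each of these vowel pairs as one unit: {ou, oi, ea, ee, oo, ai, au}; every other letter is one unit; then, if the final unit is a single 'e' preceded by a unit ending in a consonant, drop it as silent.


Word: "mathematics" (11 letters)
Left-to-right scan:
  [1] 'm' (letter)
  [2] 'a' (letter)
  [3] 'th' (digraph)
  [4] 'e' (letter)
  [5] 'm' (letter)
  [6] 'a' (letter)
  [7] 't' (letter)
  [8] 'i' (letter)
  [9] 'c' (letter)
  [10] 's' (letter)
Units from scan: 10
Sound units = 10 units


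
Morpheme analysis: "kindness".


Word: "kindness"
Morphemes: kind / -ness
Each morpheme carries meaning
= 2 morphemes


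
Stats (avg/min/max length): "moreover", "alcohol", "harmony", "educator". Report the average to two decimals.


Lengths: "moreover"=8, "alcohol"=7, "harmony"=7, "educator"=8
Sum = 30, Count = 4
Average = 30/4 = 7.50
= avg=7.50, min=7, max=8


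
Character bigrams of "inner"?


Word: "inner" (length 5)
Number of bigrams = 5 - 2 + 1 = 4
  Position 0: "in"
  Position 1: "nn"
  Position 2: "ne"
  Position 3: "er"
Bigrams = "in", "nn", "ne", "er"


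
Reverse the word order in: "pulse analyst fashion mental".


Original: "pulse analyst fashion mental"
Words (1..n): pulse | analyst | fashion | mental
Reversed (n..1): mental | fashion | analyst | pulse
Result = "mental fashion analyst pulse"


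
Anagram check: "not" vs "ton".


Word 1: "not" → sorted: not
Word 2: "ton" → sorted: not
Same letters? not == not
Anagram = Yes


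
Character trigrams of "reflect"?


Word: "reflect" (length 7)
Number of trigrams = 7 - 3 + 1 = 5
  Position 0: "ref"
  Position 1: "efl"
  Position 2: "fle"
  Position 3: "lec"
  Position 4: "ect"
Trigrams = "ref", "efl", "fle", "lec", "ect"
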